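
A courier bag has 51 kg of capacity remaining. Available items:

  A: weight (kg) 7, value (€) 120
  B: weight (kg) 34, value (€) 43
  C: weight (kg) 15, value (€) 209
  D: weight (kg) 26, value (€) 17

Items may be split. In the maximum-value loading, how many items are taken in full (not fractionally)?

2

Greedy by value/weight ratio, highest first.
Ratios (sorted): A 17.14, C 13.93, B 1.26, D 0.65
take A (7 @ 120); take C (15 @ 209); take 29/34 of B → 36.68. Capacity used 51/51.
2 item(s) taken whole; one partial (take 29/34 of B).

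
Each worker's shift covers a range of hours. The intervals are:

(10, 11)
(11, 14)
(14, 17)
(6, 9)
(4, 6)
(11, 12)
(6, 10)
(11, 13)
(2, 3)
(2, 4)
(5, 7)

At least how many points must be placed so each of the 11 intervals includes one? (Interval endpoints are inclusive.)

Sort by right endpoint; whenever an interval is uncovered, place a point at its right end.
Sorted: [2,3] [2,4] [4,6] [5,7] [6,9] [6,10] [10,11] [11,12] [11,13] [11,14] [14,17]
{[2,3],[2,4]} hit by 3; {[4,6],[5,7],[6,9],[6,10]} hit by 6; {[10,11],[11,12],[11,13],[11,14]} hit by 11; {[14,17]} hit by 17.
Points: 3, 6, 11, 17 (4 total).

4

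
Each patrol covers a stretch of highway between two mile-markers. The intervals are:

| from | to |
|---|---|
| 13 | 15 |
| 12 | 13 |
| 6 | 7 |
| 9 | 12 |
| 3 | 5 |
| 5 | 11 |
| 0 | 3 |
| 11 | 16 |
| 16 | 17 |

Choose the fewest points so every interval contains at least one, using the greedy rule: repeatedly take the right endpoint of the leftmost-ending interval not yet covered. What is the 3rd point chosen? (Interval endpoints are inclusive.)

Sort by right endpoint; whenever an interval is uncovered, place a point at its right end.
Sorted: [0,3] [3,5] [6,7] [5,11] [9,12] [12,13] [13,15] [11,16] [16,17]
{[0,3],[3,5]} hit by 3; {[6,7],[5,11]} hit by 7; {[9,12],[12,13]} hit by 12; {[13,15],[11,16]} hit by 15; {[16,17]} hit by 17.
Points: 3, 7, 12, 15, 17 (5 total).

12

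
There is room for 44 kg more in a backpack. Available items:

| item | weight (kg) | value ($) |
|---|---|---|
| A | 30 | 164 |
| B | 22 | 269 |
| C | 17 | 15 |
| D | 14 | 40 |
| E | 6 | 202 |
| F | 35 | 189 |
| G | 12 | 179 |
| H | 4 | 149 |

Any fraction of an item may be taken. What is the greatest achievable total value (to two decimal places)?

799.00

Order: H (149/4=37.25) > E (202/6=33.67) > G (179/12=14.92) > B (269/22=12.23) > A (164/30=5.47) > F (189/35=5.40) > D (40/14=2.86) > C (15/17=0.88)
Fill: take H (4 @ 149) → take E (6 @ 202) → take G (12 @ 179) → take B (22 @ 269); 44/44 used.
Total value = 799.00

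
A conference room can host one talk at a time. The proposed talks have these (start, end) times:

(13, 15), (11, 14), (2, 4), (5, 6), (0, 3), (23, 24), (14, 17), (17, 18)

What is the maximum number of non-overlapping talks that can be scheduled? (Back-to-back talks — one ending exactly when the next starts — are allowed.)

Order by finish time; keep every interval that doesn't clash with the previous kept one.
Sorted by end: (0,3)  (2,4)  (5,6)  (11,14)  (13,15)  (14,17)  (17,18)  (23,24)
take (0,3); skip (2,4); take (5,6); take (11,14); skip (13,15); take (14,17); take (17,18); take (23,24).
Selected 6 talks.

6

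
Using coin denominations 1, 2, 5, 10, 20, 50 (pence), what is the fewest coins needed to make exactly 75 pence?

3

75 − 1×50→25 − 1×20→5 − 1×5→0
Total coins = 1 + 1 + 1 = 3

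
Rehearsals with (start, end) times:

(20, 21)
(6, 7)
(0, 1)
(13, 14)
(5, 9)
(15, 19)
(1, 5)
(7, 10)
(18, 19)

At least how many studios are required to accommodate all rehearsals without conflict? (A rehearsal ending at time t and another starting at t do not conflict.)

starts: [0, 1, 5, 6, 7, 13, 15, 18, 20]
ends:   [1, 5, 7, 9, 10, 14, 19, 19, 21]
s0→1 e1→0 s1→1 e5→0 s5→1 s6→2  — peak 2.

2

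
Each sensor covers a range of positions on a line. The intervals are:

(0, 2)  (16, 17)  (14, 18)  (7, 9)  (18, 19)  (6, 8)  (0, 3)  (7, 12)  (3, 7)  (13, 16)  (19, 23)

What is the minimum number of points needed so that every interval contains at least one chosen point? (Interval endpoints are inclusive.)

Sort by right endpoint; whenever an interval is uncovered, place a point at its right end.
By right end: [0,2]  [0,3]  [3,7]  [6,8]  [7,9]  [7,12]  [13,16]  [16,17]  [14,18]  [18,19]  [19,23]
[0,2] uncovered → point at 2; [3,7] uncovered → point at 7; [13,16] uncovered → point at 16; [18,19] uncovered → point at 19.
Points: 2, 7, 16, 19 (4 total).

4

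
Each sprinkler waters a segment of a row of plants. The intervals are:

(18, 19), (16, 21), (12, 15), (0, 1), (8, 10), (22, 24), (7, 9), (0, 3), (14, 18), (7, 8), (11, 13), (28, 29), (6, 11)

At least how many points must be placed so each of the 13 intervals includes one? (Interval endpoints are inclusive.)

6

Process intervals by earliest right end; each time one isn't hit yet, stab at its right endpoint.
By right end: [0,1]  [0,3]  [7,8]  [7,9]  [8,10]  [6,11]  [11,13]  [12,15]  [14,18]  [18,19]  [16,21]  [22,24]  [28,29]
[0,1] uncovered → point at 1; [7,8] uncovered → point at 8; [11,13] uncovered → point at 13; [14,18] uncovered → point at 18; [22,24] uncovered → point at 24; [28,29] uncovered → point at 29.
Points: 1, 8, 13, 18, 24, 29 (6 total).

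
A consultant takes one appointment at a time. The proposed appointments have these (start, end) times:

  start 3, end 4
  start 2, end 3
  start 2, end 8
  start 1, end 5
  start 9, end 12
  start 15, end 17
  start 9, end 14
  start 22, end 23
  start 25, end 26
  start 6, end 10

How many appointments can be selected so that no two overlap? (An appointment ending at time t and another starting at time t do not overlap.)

Greedy by earliest finish: after sorting by end time, pick each interval compatible with the last pick.
Sorted by end: (2,3)  (3,4)  (1,5)  (2,8)  (6,10)  (9,12)  (9,14)  (15,17)  (22,23)  (25,26)
take (2,3); take (3,4); take (6,10); take (15,17); take (22,23); take (25,26).
Selected 6 appointments.

6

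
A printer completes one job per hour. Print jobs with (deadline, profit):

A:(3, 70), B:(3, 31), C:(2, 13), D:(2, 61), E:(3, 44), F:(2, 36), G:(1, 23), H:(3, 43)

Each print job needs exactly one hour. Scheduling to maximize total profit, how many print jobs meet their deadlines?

Take jobs in profit order; each goes to the latest open slot no later than its deadline.
Profit order: A=70 D=61 E=44 H=43 F=36 B=31 G=23 C=13
Assign: A→slot 3, D→slot 2, E→slot 1, H skipped, F skipped, B skipped, G skipped, C skipped.
Slots: [1:E] [2:D] [3:A]
3 of 8 scheduled.

3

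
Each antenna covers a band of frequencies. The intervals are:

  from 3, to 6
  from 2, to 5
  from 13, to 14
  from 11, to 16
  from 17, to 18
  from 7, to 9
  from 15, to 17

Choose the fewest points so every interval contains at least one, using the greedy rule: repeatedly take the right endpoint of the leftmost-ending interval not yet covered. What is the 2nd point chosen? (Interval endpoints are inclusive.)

Sort by right endpoint; whenever an interval is uncovered, place a point at its right end.
Sorted: [2,5] [3,6] [7,9] [13,14] [11,16] [15,17] [17,18]
{[2,5],[3,6]} hit by 5; {[7,9]} hit by 9; {[13,14],[11,16]} hit by 14; {[15,17],[17,18]} hit by 17.
Points: 5, 9, 14, 17 (4 total).

9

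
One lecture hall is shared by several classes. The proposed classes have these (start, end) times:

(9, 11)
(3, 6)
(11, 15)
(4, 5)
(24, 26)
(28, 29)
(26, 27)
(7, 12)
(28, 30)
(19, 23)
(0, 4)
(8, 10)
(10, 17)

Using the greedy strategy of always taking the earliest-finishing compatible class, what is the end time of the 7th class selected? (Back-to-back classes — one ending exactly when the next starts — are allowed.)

Greedy by earliest finish: after sorting by end time, pick each interval compatible with the last pick.
By end time: (0,4), (4,5), (3,6), (8,10), (9,11), (7,12), (11,15), (10,17), (19,23), (24,26), (26,27), (28,29), (28,30).
Pick (0,4); next start ≥ 4 → (4,5); next start ≥ 5 → (8,10); next start ≥ 10 → (11,15); next start ≥ 15 → (19,23); next start ≥ 23 → (24,26); next start ≥ 26 → (26,27); next start ≥ 27 → (28,29).
Selected: (0,4) (4,5) (8,10) (11,15) (19,23) (24,26) (26,27) (28,29)

27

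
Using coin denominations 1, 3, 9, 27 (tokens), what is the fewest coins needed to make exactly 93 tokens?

Greedy: take as many of the largest coin as possible, then repeat with the remainder.
93 = 3×27 + 1×9 + 1×3
Total coins = 3 + 1 + 1 = 5

5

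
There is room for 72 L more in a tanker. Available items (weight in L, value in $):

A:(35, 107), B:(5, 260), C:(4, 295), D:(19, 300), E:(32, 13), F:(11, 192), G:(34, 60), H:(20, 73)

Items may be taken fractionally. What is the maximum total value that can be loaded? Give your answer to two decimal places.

1159.74

Sort by value per unit weight and fill in that order.
Ratios (sorted): C 73.75, B 52.00, F 17.45, D 15.79, H 3.65, A 3.06, G 1.76, E 0.41
take C (4 @ 295); take B (5 @ 260); take F (11 @ 192); take D (19 @ 300); take H (20 @ 73); take 13/35 of A → 39.74. Capacity used 72/72.
Total value = 1159.74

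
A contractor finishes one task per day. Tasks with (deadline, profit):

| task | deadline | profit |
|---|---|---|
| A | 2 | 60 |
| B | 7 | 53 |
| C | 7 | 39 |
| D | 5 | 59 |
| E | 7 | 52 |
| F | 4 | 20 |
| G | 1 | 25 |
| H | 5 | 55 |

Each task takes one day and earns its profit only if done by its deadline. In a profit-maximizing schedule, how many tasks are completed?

7

By profit: A(d2,60), D(d5,59), H(d5,55), B(d7,53), E(d7,52), C(d7,39), G(d1,25), F(d4,20)
A→slot 2; D→slot 5; H→slot 4; B→slot 7; E→slot 6; C→slot 3; G→slot 1; F skipped.
7 of 8 scheduled.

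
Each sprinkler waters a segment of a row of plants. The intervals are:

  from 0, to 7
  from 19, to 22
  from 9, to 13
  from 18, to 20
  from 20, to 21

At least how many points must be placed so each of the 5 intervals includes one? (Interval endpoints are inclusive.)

Process intervals by earliest right end; each time one isn't hit yet, stab at its right endpoint.
Sorted: [0,7] [9,13] [18,20] [20,21] [19,22]
{[0,7]} hit by 7; {[9,13]} hit by 13; {[18,20],[20,21],[19,22]} hit by 20.
Points: 7, 13, 20 (3 total).

3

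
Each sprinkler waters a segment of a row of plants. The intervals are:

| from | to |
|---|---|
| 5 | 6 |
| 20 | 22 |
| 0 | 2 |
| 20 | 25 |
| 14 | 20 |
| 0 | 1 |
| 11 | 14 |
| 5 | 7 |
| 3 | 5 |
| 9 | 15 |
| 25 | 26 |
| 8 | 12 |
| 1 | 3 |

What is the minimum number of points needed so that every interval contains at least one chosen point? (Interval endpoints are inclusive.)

5

Sort by right endpoint; whenever an interval is uncovered, place a point at its right end.
By right end: [0,1]  [0,2]  [1,3]  [3,5]  [5,6]  [5,7]  [8,12]  [11,14]  [9,15]  [14,20]  [20,22]  [20,25]  [25,26]
[0,1] uncovered → point at 1; [3,5] uncovered → point at 5; [8,12] uncovered → point at 12; [14,20] uncovered → point at 20; [25,26] uncovered → point at 26.
Points: 1, 5, 12, 20, 26 (5 total).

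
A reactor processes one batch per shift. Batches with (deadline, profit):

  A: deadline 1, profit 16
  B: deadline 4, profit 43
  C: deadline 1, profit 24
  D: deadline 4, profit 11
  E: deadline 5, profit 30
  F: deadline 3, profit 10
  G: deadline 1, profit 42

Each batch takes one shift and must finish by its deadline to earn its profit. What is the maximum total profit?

Profit order: B=43 G=42 E=30 C=24 A=16 D=11 F=10
Assign: B→slot 4, G→slot 1, E→slot 5, C skipped, A skipped, D→slot 3, F→slot 2.
Slots: [1:G] [2:F] [3:D] [4:B] [5:E]
Profit = 42 + 10 + 11 + 43 + 30 = 136

136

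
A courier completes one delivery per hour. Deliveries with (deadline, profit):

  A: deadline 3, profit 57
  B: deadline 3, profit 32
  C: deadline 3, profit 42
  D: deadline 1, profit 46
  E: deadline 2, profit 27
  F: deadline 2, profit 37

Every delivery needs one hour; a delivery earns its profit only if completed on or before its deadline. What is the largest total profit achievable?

145

Sort by profit descending; place each in the latest free slot ≤ its deadline.
By profit: A(d3,57), D(d1,46), C(d3,42), F(d2,37), B(d3,32), E(d2,27)
A→slot 3; D→slot 1; C→slot 2; F skipped; B skipped; E skipped.
Profit = 46 + 42 + 57 = 145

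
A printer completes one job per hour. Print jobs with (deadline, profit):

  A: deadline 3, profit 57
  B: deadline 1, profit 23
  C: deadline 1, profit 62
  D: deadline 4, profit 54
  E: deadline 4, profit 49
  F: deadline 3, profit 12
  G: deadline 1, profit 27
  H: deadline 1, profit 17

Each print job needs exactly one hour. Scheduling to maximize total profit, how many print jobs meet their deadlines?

4

By profit: C(d1,62), A(d3,57), D(d4,54), E(d4,49), G(d1,27), B(d1,23), H(d1,17), F(d3,12)
C→slot 1; A→slot 3; D→slot 4; E→slot 2; G skipped; B skipped; H skipped; F skipped.
4 of 8 scheduled.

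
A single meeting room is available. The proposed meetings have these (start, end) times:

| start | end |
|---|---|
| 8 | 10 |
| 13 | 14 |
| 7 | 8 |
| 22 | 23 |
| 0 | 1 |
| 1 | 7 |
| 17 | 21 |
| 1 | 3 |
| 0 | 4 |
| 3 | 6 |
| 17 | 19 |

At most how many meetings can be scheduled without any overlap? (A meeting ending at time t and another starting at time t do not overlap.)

Greedy by earliest finish: after sorting by end time, pick each interval compatible with the last pick.
By end time: (0,1), (1,3), (0,4), (3,6), (1,7), (7,8), (8,10), (13,14), (17,19), (17,21), (22,23).
Pick (0,1); next start ≥ 1 → (1,3); next start ≥ 3 → (3,6); next start ≥ 6 → (7,8); next start ≥ 8 → (8,10); next start ≥ 10 → (13,14); next start ≥ 14 → (17,19); next start ≥ 19 → (22,23).
Selected 8 meetings.

8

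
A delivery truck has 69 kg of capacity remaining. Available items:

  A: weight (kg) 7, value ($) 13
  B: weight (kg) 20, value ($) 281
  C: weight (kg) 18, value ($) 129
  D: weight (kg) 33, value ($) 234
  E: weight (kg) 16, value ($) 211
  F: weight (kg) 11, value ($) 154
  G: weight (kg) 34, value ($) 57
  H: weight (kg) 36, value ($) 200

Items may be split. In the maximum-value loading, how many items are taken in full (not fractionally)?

Greedy by value/weight ratio, highest first.
Order: B (281/20=14.05) > F (154/11=14.00) > E (211/16=13.19) > C (129/18=7.17) > D (234/33=7.09) > H (200/36=5.56) > A (13/7=1.86) > G (57/34=1.68)
Fill: take B (20 @ 281) → take F (11 @ 154) → take E (16 @ 211) → take C (18 @ 129) → take 4/33 of D → 28.36; 69/69 used.
4 item(s) taken whole; one partial (take 4/33 of D).

4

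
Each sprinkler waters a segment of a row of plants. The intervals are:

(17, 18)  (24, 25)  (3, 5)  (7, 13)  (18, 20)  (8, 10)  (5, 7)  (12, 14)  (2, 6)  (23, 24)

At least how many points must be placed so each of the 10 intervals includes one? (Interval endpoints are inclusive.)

5

Process intervals by earliest right end; each time one isn't hit yet, stab at its right endpoint.
By right end: [3,5]  [2,6]  [5,7]  [8,10]  [7,13]  [12,14]  [17,18]  [18,20]  [23,24]  [24,25]
[3,5] uncovered → point at 5; [8,10] uncovered → point at 10; [12,14] uncovered → point at 14; [17,18] uncovered → point at 18; [23,24] uncovered → point at 24.
Points: 5, 10, 14, 18, 24 (5 total).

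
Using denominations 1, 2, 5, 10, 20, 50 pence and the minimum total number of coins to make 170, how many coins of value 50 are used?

3

Use the largest denomination that fits, subtract, and repeat.
170 − 3×50→20 − 1×20→0
Count of 50: 3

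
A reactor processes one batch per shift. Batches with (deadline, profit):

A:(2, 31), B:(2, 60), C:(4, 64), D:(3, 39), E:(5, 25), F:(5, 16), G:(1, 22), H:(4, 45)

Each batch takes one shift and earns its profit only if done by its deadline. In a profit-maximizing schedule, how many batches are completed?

5

By profit: C(d4,64), B(d2,60), H(d4,45), D(d3,39), A(d2,31), E(d5,25), G(d1,22), F(d5,16)
C→slot 4; B→slot 2; H→slot 3; D→slot 1; A skipped; E→slot 5; G skipped; F skipped.
5 of 8 scheduled.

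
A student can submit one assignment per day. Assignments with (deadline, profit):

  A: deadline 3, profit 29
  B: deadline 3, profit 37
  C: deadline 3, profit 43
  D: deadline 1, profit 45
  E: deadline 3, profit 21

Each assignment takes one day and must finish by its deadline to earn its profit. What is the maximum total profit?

Take jobs in profit order; each goes to the latest open slot no later than its deadline.
By profit: D(d1,45), C(d3,43), B(d3,37), A(d3,29), E(d3,21)
D→slot 1; C→slot 3; B→slot 2; A skipped; E skipped.
Profit = 45 + 37 + 43 = 125

125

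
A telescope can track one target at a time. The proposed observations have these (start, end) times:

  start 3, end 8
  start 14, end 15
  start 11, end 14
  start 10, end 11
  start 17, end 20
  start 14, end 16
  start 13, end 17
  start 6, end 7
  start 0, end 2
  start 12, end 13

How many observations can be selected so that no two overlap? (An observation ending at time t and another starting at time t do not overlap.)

Order by finish time; keep every interval that doesn't clash with the previous kept one.
By end time: (0,2), (6,7), (3,8), (10,11), (12,13), (11,14), (14,15), (14,16), (13,17), (17,20).
Pick (0,2); next start ≥ 2 → (6,7); next start ≥ 7 → (10,11); next start ≥ 11 → (12,13); next start ≥ 13 → (14,15); next start ≥ 15 → (17,20).
Selected 6 observations.

6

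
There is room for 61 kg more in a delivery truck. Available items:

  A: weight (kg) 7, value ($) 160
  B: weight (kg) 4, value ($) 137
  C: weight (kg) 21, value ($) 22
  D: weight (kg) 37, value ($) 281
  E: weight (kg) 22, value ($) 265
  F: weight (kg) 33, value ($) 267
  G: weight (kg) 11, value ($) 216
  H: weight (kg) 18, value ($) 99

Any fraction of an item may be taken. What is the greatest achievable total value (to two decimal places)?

Order: B (137/4=34.25) > A (160/7=22.86) > G (216/11=19.64) > E (265/22=12.05) > F (267/33=8.09) > D (281/37=7.59) > H (99/18=5.50) > C (22/21=1.05)
Fill: take B (4 @ 137) → take A (7 @ 160) → take G (11 @ 216) → take E (22 @ 265) → take 17/33 of F → 137.55; 61/61 used.
Total value = 915.55

915.55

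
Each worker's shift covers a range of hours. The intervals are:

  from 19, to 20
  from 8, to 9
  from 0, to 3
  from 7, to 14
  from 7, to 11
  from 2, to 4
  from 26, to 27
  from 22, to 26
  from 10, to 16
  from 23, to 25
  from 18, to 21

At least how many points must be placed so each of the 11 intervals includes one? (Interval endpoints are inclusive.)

6

Sort by right endpoint; whenever an interval is uncovered, place a point at its right end.
By right end: [0,3]  [2,4]  [8,9]  [7,11]  [7,14]  [10,16]  [19,20]  [18,21]  [23,25]  [22,26]  [26,27]
[0,3] uncovered → point at 3; [8,9] uncovered → point at 9; [10,16] uncovered → point at 16; [19,20] uncovered → point at 20; [23,25] uncovered → point at 25; [26,27] uncovered → point at 27.
Points: 3, 9, 16, 20, 25, 27 (6 total).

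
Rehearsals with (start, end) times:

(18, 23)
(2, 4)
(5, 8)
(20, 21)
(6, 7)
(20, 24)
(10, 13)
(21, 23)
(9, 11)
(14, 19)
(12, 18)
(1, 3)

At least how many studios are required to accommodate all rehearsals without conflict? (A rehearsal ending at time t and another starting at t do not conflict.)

The answer is the maximum number of intervals overlapping at any instant.
Events (time:±→running): 1:+→1 2:+→2 3:-→1 4:-→0 5:+→1 6:+→2 7:-→1 8:-→0 9:+→1 10:+→2 11:-→1 12:+→2 13:-→1 14:+→2 18:-→1 18:+→2 19:-→1 20:+→2 20:+→3 … peak 3.

3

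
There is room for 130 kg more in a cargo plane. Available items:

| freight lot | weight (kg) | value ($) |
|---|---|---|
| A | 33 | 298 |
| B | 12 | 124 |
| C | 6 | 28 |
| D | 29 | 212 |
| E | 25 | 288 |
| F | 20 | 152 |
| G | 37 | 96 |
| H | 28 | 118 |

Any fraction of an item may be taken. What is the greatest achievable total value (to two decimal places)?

1123.07

Greedy by value/weight ratio, highest first.
Order: E (288/25=11.52) > B (124/12=10.33) > A (298/33=9.03) > F (152/20=7.60) > D (212/29=7.31) > C (28/6=4.67) > H (118/28=4.21) > G (96/37=2.59)
Fill: take E (25 @ 288) → take B (12 @ 124) → take A (33 @ 298) → take F (20 @ 152) → take D (29 @ 212) → take C (6 @ 28) → take 5/28 of H → 21.07; 130/130 used.
Total value = 1123.07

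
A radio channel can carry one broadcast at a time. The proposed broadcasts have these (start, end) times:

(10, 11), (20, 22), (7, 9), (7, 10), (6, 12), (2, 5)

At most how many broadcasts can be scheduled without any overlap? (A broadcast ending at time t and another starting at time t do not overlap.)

Sorted by end: (2,5)  (7,9)  (7,10)  (10,11)  (6,12)  (20,22)
take (2,5); take (7,9); take (10,11); take (20,22).
Selected 4 broadcasts.

4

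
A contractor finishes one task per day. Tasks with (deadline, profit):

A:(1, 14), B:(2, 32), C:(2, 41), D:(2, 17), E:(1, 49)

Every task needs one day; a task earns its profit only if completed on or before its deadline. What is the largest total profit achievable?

Sort by profit descending; place each in the latest free slot ≤ its deadline.
By profit: E(d1,49), C(d2,41), B(d2,32), D(d2,17), A(d1,14)
E→slot 1; C→slot 2; B skipped; D skipped; A skipped.
Profit = 49 + 41 = 90

90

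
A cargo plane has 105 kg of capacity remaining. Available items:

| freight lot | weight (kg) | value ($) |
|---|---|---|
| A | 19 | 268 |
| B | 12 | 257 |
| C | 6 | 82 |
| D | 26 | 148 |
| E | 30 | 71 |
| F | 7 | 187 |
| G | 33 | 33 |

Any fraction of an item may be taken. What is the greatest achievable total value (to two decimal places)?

Order: F (187/7=26.71) > B (257/12=21.42) > A (268/19=14.11) > C (82/6=13.67) > D (148/26=5.69) > E (71/30=2.37) > G (33/33=1.00)
Fill: take F (7 @ 187) → take B (12 @ 257) → take A (19 @ 268) → take C (6 @ 82) → take D (26 @ 148) → take E (30 @ 71) → take 5/33 of G → 5.00; 105/105 used.
Total value = 1018.00

1018.00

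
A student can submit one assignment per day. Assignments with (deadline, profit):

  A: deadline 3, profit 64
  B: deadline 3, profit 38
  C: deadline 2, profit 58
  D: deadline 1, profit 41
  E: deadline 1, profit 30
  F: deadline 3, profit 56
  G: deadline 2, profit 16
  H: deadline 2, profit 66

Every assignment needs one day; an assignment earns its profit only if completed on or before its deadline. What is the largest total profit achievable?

188

Take jobs in profit order; each goes to the latest open slot no later than its deadline.
By profit: H(d2,66), A(d3,64), C(d2,58), F(d3,56), D(d1,41), B(d3,38), E(d1,30), G(d2,16)
H→slot 2; A→slot 3; C→slot 1; F skipped; D skipped; B skipped; E skipped; G skipped.
Profit = 58 + 66 + 64 = 188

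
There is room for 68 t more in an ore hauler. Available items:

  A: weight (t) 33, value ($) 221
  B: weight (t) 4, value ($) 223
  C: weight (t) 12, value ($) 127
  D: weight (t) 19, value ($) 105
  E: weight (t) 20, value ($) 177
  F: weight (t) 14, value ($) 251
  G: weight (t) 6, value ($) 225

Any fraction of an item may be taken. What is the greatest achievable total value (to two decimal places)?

1083.36

Ratios (sorted): B 55.75, G 37.50, F 17.93, C 10.58, E 8.85, A 6.70, D 5.53
take B (4 @ 223); take G (6 @ 225); take F (14 @ 251); take C (12 @ 127); take E (20 @ 177); take 12/33 of A → 80.36. Capacity used 68/68.
Total value = 1083.36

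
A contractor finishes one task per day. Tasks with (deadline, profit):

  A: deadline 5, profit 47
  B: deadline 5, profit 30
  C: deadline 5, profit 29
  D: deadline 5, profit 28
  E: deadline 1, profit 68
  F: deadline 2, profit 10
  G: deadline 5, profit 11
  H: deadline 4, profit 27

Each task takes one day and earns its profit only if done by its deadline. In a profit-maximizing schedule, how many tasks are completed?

Profit order: E=68 A=47 B=30 C=29 D=28 H=27 G=11 F=10
Assign: E→slot 1, A→slot 5, B→slot 4, C→slot 3, D→slot 2, H skipped, G skipped, F skipped.
Slots: [1:E] [2:D] [3:C] [4:B] [5:A]
5 of 8 scheduled.

5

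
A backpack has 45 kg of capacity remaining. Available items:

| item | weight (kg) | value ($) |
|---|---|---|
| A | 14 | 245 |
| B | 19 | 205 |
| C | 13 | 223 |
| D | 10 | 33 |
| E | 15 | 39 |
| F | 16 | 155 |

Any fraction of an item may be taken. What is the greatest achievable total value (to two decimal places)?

662.21

Ratios (sorted): A 17.50, C 17.15, B 10.79, F 9.69, D 3.30, E 2.60
take A (14 @ 245); take C (13 @ 223); take 18/19 of B → 194.21. Capacity used 45/45.
Total value = 662.21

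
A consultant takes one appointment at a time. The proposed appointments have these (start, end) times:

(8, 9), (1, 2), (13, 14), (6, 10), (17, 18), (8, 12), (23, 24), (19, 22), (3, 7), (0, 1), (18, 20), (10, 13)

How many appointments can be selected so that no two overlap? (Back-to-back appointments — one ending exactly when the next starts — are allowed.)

Sorted by end: (0,1)  (1,2)  (3,7)  (8,9)  (6,10)  (8,12)  (10,13)  (13,14)  (17,18)  (18,20)  (19,22)  (23,24)
take (0,1); take (1,2); take (3,7); take (8,9); skip (6,10); take (10,13); take (13,14); take (17,18); take (18,20); take (23,24).
Selected 9 appointments.

9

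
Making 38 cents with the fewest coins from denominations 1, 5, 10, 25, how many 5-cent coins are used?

0

Greedy: take as many of the largest coin as possible, then repeat with the remainder.
38 − 1×25→13 − 1×10→3 − 3×1→0
Count of 5: 0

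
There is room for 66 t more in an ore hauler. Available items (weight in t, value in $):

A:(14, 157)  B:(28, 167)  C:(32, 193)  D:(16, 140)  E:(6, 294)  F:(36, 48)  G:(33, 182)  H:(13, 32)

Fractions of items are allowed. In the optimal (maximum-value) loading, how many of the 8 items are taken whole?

Sort by value per unit weight and fill in that order.
Order: E (294/6=49.00) > A (157/14=11.21) > D (140/16=8.75) > C (193/32=6.03) > B (167/28=5.96) > G (182/33=5.52) > H (32/13=2.46) > F (48/36=1.33)
Fill: take E (6 @ 294) → take A (14 @ 157) → take D (16 @ 140) → take 30/32 of C → 180.94; 66/66 used.
3 item(s) taken whole; one partial (take 30/32 of C).

3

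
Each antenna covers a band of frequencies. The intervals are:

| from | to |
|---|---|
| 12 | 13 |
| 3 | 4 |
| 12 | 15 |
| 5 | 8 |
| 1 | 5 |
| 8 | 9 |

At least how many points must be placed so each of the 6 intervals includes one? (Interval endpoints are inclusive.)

3

Sort by right endpoint; whenever an interval is uncovered, place a point at its right end.
By right end: [3,4]  [1,5]  [5,8]  [8,9]  [12,13]  [12,15]
[3,4] uncovered → point at 4; [5,8] uncovered → point at 8; [12,13] uncovered → point at 13.
Points: 4, 8, 13 (3 total).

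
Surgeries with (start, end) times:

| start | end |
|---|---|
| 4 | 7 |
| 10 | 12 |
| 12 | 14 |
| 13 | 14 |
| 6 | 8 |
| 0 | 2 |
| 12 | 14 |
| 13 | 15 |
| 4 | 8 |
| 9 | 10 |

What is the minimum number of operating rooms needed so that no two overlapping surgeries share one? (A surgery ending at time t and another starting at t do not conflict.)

The answer is the maximum number of intervals overlapping at any instant.
starts: [0, 4, 4, 6, 9, 10, 12, 12, 13, 13]
ends:   [2, 7, 8, 8, 10, 12, 14, 14, 14, 15]
s0→1 e2→0 s4→1 s4→2 s6→3 e7→2 e8→1 e8→0 s9→1 e10→0 s10→1 e12→0 s12→1 s12→2 s13→3 s13→4  — peak 4.

4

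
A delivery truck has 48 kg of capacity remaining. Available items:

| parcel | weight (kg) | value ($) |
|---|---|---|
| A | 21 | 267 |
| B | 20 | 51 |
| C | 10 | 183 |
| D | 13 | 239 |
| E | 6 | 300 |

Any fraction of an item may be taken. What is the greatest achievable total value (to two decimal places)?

Ratios (sorted): E 50.00, D 18.38, C 18.30, A 12.71, B 2.55
take E (6 @ 300); take D (13 @ 239); take C (10 @ 183); take 19/21 of A → 241.57. Capacity used 48/48.
Total value = 963.57

963.57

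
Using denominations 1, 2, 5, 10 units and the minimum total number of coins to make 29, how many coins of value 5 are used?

1

Use the largest denomination that fits, subtract, and repeat.
29 = 2×10 + 1×5 + 2×2
Count of 5: 1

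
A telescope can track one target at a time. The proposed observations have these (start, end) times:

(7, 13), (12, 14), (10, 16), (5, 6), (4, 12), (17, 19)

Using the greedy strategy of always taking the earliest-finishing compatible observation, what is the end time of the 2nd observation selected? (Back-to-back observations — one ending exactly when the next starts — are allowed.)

13

By end time: (5,6), (4,12), (7,13), (12,14), (10,16), (17,19).
Pick (5,6); next start ≥ 6 → (7,13); next start ≥ 13 → (17,19).
Selected: (5,6) (7,13) (17,19)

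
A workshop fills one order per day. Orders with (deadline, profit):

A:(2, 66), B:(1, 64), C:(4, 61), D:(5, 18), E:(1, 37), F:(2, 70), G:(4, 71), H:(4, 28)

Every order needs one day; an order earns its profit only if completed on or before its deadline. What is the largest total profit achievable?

286

Sort by profit descending; place each in the latest free slot ≤ its deadline.
Profit order: G=71 F=70 A=66 B=64 C=61 E=37 H=28 D=18
Assign: G→slot 4, F→slot 2, A→slot 1, B skipped, C→slot 3, E skipped, H skipped, D→slot 5.
Slots: [1:A] [2:F] [3:C] [4:G] [5:D]
Profit = 66 + 70 + 61 + 71 + 18 = 286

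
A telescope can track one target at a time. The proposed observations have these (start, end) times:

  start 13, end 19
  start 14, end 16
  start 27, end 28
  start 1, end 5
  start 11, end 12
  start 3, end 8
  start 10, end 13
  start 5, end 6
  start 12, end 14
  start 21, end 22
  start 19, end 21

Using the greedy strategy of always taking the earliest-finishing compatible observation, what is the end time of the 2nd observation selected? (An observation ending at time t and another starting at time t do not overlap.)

Sort by end time and greedily take each interval whose start is ≥ the last chosen end.
By end time: (1,5), (5,6), (3,8), (11,12), (10,13), (12,14), (14,16), (13,19), (19,21), (21,22), (27,28).
Pick (1,5); next start ≥ 5 → (5,6); next start ≥ 6 → (11,12); next start ≥ 12 → (12,14); next start ≥ 14 → (14,16); next start ≥ 16 → (19,21); next start ≥ 21 → (21,22); next start ≥ 22 → (27,28).
Selected: (1,5) (5,6) (11,12) (12,14) (14,16) (19,21) (21,22) (27,28)

6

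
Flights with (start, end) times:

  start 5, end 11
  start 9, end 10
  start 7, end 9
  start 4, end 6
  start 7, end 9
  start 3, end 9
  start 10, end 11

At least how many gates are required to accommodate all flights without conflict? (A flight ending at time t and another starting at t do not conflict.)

Count concurrent intervals with a sweep; the peak is the room count.
Events (time:±→running): 3:+→1 4:+→2 5:+→3 6:-→2 7:+→3 7:+→4 … peak 4.

4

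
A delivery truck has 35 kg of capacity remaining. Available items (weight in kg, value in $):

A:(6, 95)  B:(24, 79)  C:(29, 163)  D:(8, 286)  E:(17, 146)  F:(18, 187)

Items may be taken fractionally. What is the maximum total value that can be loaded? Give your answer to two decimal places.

Order: D (286/8=35.75) > A (95/6=15.83) > F (187/18=10.39) > E (146/17=8.59) > C (163/29=5.62) > B (79/24=3.29)
Fill: take D (8 @ 286) → take A (6 @ 95) → take F (18 @ 187) → take 3/17 of E → 25.76; 35/35 used.
Total value = 593.76

593.76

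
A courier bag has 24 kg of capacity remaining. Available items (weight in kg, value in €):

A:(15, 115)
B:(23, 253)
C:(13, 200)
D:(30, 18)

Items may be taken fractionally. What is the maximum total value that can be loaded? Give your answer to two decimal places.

321.00

Order: C (200/13=15.38) > B (253/23=11.00) > A (115/15=7.67) > D (18/30=0.60)
Fill: take C (13 @ 200) → take 11/23 of B → 121.00; 24/24 used.
Total value = 321.00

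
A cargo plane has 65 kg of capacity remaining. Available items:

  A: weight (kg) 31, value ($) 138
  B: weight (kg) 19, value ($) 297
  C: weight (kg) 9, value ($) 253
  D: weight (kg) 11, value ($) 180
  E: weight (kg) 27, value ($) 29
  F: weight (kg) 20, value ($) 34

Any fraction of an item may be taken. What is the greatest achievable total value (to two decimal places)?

845.74

Order: C (253/9=28.11) > D (180/11=16.36) > B (297/19=15.63) > A (138/31=4.45) > F (34/20=1.70) > E (29/27=1.07)
Fill: take C (9 @ 253) → take D (11 @ 180) → take B (19 @ 297) → take 26/31 of A → 115.74; 65/65 used.
Total value = 845.74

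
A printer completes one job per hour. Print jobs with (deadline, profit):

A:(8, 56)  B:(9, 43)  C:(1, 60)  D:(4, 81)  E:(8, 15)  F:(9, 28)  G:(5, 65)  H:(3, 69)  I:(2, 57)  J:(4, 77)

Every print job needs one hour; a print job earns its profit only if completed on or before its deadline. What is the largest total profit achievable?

By profit: D(d4,81), J(d4,77), H(d3,69), G(d5,65), C(d1,60), I(d2,57), A(d8,56), B(d9,43), F(d9,28), E(d8,15)
D→slot 4; J→slot 3; H→slot 2; G→slot 5; C→slot 1; I skipped; A→slot 8; B→slot 9; F→slot 7; E→slot 6.
Profit = 60 + 69 + 77 + 81 + 65 + 15 + 28 + 56 + 43 = 494

494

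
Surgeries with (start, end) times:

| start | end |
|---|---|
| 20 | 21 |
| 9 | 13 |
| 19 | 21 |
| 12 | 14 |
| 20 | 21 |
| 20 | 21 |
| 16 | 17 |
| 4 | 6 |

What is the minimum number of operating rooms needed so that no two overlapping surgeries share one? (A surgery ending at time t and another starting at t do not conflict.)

4

The answer is the maximum number of intervals overlapping at any instant.
Events (time:±→running): 4:+→1 6:-→0 9:+→1 12:+→2 13:-→1 14:-→0 16:+→1 17:-→0 19:+→1 20:+→2 20:+→3 20:+→4 … peak 4.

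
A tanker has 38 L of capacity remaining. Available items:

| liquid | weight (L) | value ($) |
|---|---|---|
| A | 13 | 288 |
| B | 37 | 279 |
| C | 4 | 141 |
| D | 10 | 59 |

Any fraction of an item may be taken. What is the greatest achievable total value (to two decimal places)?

Greedy by value/weight ratio, highest first.
Ratios (sorted): C 35.25, A 22.15, B 7.54, D 5.90
take C (4 @ 141); take A (13 @ 288); take 21/37 of B → 158.35. Capacity used 38/38.
Total value = 587.35

587.35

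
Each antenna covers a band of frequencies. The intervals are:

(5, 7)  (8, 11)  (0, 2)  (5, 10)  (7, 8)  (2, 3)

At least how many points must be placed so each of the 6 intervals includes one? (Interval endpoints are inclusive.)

3

Sort by right endpoint; whenever an interval is uncovered, place a point at its right end.
By right end: [0,2]  [2,3]  [5,7]  [7,8]  [5,10]  [8,11]
[0,2] uncovered → point at 2; [5,7] uncovered → point at 7; [8,11] uncovered → point at 11.
Points: 2, 7, 11 (3 total).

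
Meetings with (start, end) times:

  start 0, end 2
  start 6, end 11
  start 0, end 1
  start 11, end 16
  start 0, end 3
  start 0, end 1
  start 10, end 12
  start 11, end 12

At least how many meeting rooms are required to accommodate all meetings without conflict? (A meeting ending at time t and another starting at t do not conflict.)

The answer is the maximum number of intervals overlapping at any instant.
Events (time:±→running): 0:+→1 0:+→2 0:+→3 0:+→4 … peak 4.

4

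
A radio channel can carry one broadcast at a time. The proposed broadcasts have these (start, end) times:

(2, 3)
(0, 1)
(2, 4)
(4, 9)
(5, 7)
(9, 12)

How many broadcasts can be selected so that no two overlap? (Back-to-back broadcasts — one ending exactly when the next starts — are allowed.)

4

Greedy by earliest finish: after sorting by end time, pick each interval compatible with the last pick.
Sorted by end: (0,1)  (2,3)  (2,4)  (5,7)  (4,9)  (9,12)
take (0,1); take (2,3); skip (2,4); take (5,7); take (9,12).
Selected 4 broadcasts.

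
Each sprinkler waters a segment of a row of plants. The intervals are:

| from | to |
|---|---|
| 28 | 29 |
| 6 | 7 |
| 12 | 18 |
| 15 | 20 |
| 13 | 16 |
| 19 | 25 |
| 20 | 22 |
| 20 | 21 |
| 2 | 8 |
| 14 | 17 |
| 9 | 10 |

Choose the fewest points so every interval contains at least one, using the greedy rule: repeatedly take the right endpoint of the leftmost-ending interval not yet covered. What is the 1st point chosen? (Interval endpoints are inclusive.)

Sort by right endpoint; whenever an interval is uncovered, place a point at its right end.
By right end: [6,7]  [2,8]  [9,10]  [13,16]  [14,17]  [12,18]  [15,20]  [20,21]  [20,22]  [19,25]  [28,29]
[6,7] uncovered → point at 7; [9,10] uncovered → point at 10; [13,16] uncovered → point at 16; [20,21] uncovered → point at 21; [28,29] uncovered → point at 29.
Points: 7, 10, 16, 21, 29 (5 total).

7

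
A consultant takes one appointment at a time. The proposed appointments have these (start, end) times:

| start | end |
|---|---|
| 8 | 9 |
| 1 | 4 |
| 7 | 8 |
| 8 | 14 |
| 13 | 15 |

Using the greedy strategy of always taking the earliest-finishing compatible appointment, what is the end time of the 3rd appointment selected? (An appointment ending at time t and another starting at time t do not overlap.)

9

Sorted by end: (1,4)  (7,8)  (8,9)  (8,14)  (13,15)
take (1,4); take (7,8); take (8,9); take (13,15).
Selected: (1,4) (7,8) (8,9) (13,15)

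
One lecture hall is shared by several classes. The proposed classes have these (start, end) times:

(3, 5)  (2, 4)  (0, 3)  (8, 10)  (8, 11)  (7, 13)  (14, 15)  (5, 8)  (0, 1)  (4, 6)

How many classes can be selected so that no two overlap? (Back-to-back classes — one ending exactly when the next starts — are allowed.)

Sorted by end: (0,1)  (0,3)  (2,4)  (3,5)  (4,6)  (5,8)  (8,10)  (8,11)  (7,13)  (14,15)
take (0,1); skip (0,3); take (2,4); take (4,6); take (8,10); skip (7,13); take (14,15).
Selected 5 classes.

5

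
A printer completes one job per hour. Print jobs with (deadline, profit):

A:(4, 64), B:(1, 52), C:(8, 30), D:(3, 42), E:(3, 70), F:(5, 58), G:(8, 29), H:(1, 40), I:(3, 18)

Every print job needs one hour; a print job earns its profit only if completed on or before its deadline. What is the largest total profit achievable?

345

By profit: E(d3,70), A(d4,64), F(d5,58), B(d1,52), D(d3,42), H(d1,40), C(d8,30), G(d8,29), I(d3,18)
E→slot 3; A→slot 4; F→slot 5; B→slot 1; D→slot 2; H skipped; C→slot 8; G→slot 7; I skipped.
Profit = 52 + 42 + 70 + 64 + 58 + 29 + 30 = 345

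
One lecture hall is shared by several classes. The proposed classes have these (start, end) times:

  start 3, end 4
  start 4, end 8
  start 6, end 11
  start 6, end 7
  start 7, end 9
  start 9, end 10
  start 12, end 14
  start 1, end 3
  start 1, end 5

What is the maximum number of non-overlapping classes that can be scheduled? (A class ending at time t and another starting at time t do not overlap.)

6

Sort by end time and greedily take each interval whose start is ≥ the last chosen end.
By end time: (1,3), (3,4), (1,5), (6,7), (4,8), (7,9), (9,10), (6,11), (12,14).
Pick (1,3); next start ≥ 3 → (3,4); next start ≥ 4 → (6,7); next start ≥ 7 → (7,9); next start ≥ 9 → (9,10); next start ≥ 10 → (12,14).
Selected 6 classes.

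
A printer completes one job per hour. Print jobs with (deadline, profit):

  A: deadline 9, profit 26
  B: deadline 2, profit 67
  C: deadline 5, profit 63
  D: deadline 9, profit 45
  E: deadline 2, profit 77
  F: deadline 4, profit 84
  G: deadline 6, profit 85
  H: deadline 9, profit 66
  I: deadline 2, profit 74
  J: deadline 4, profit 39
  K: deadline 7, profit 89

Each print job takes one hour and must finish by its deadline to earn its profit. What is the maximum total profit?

Profit order: K=89 G=85 F=84 E=77 I=74 B=67 H=66 C=63 D=45 J=39 A=26
Assign: K→slot 7, G→slot 6, F→slot 4, E→slot 2, I→slot 1, B skipped, H→slot 9, C→slot 5, D→slot 8, J→slot 3, A skipped.
Slots: [1:I] [2:E] [3:J] [4:F] [5:C] [6:G] [7:K] [8:D] [9:H]
Profit = 74 + 77 + 39 + 84 + 63 + 85 + 89 + 45 + 66 = 622

622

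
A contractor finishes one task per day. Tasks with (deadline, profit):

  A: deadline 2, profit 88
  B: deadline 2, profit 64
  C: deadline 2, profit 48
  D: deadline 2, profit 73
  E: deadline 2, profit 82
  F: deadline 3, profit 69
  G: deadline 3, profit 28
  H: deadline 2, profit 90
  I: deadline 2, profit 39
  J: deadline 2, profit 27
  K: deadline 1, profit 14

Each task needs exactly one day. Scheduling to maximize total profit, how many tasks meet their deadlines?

3

Profit order: H=90 A=88 E=82 D=73 F=69 B=64 C=48 I=39 G=28 J=27 K=14
Assign: H→slot 2, A→slot 1, E skipped, D skipped, F→slot 3, B skipped, C skipped, I skipped, G skipped, J skipped, K skipped.
Slots: [1:A] [2:H] [3:F]
3 of 11 scheduled.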